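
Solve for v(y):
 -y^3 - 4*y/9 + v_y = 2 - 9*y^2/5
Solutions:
 v(y) = C1 + y^4/4 - 3*y^3/5 + 2*y^2/9 + 2*y


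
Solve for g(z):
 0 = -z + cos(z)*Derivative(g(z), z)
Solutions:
 g(z) = C1 + Integral(z/cos(z), z)


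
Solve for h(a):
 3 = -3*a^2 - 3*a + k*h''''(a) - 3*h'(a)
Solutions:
 h(a) = C1 + C2*exp(3^(1/3)*a*(1/k)^(1/3)) + C3*exp(a*(-3^(1/3) + 3^(5/6)*I)*(1/k)^(1/3)/2) + C4*exp(-a*(3^(1/3) + 3^(5/6)*I)*(1/k)^(1/3)/2) - a^3/3 - a^2/2 - a


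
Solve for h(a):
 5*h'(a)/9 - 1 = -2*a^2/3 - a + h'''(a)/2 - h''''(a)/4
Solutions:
 h(a) = C1 + C2*exp(a*(2*2^(2/3)/(sqrt(105) + 11)^(1/3) + 2^(1/3)*(sqrt(105) + 11)^(1/3) + 4)/6)*sin(2^(1/3)*sqrt(3)*a*(-(sqrt(105) + 11)^(1/3) + 2*2^(1/3)/(sqrt(105) + 11)^(1/3))/6) + C3*exp(a*(2*2^(2/3)/(sqrt(105) + 11)^(1/3) + 2^(1/3)*(sqrt(105) + 11)^(1/3) + 4)/6)*cos(2^(1/3)*sqrt(3)*a*(-(sqrt(105) + 11)^(1/3) + 2*2^(1/3)/(sqrt(105) + 11)^(1/3))/6) + C4*exp(a*(-2^(1/3)*(sqrt(105) + 11)^(1/3) - 2*2^(2/3)/(sqrt(105) + 11)^(1/3) + 2)/3) - 2*a^3/5 - 9*a^2/10 - 9*a/25


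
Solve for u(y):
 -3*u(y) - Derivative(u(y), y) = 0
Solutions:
 u(y) = C1*exp(-3*y)


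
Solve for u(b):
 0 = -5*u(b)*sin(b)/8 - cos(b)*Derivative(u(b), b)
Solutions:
 u(b) = C1*cos(b)^(5/8)


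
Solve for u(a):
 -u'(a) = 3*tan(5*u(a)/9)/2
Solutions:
 u(a) = -9*asin(C1*exp(-5*a/6))/5 + 9*pi/5
 u(a) = 9*asin(C1*exp(-5*a/6))/5


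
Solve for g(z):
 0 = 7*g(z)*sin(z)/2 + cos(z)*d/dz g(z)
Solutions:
 g(z) = C1*cos(z)^(7/2)


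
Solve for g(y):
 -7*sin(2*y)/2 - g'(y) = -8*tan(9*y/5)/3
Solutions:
 g(y) = C1 - 40*log(cos(9*y/5))/27 + 7*cos(2*y)/4


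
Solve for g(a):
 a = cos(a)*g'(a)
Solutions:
 g(a) = C1 + Integral(a/cos(a), a)


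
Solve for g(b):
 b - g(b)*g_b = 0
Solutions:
 g(b) = -sqrt(C1 + b^2)
 g(b) = sqrt(C1 + b^2)


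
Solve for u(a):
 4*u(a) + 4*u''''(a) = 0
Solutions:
 u(a) = (C1*sin(sqrt(2)*a/2) + C2*cos(sqrt(2)*a/2))*exp(-sqrt(2)*a/2) + (C3*sin(sqrt(2)*a/2) + C4*cos(sqrt(2)*a/2))*exp(sqrt(2)*a/2)


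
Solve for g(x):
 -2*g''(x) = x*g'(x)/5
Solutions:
 g(x) = C1 + C2*erf(sqrt(5)*x/10)


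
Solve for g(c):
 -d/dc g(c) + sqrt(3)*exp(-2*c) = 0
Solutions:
 g(c) = C1 - sqrt(3)*exp(-2*c)/2


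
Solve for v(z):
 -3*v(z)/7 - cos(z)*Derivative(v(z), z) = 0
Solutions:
 v(z) = C1*(sin(z) - 1)^(3/14)/(sin(z) + 1)^(3/14)


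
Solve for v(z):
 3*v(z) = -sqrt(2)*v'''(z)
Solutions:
 v(z) = C3*exp(-2^(5/6)*3^(1/3)*z/2) + (C1*sin(6^(5/6)*z/4) + C2*cos(6^(5/6)*z/4))*exp(2^(5/6)*3^(1/3)*z/4)


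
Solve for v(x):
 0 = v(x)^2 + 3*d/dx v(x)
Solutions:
 v(x) = 3/(C1 + x)


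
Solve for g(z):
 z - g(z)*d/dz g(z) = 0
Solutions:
 g(z) = -sqrt(C1 + z^2)
 g(z) = sqrt(C1 + z^2)


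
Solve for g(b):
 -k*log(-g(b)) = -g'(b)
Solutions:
 -li(-g(b)) = C1 + b*k


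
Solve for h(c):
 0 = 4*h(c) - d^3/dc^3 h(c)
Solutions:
 h(c) = C3*exp(2^(2/3)*c) + (C1*sin(2^(2/3)*sqrt(3)*c/2) + C2*cos(2^(2/3)*sqrt(3)*c/2))*exp(-2^(2/3)*c/2)


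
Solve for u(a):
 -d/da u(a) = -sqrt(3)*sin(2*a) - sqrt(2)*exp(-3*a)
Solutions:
 u(a) = C1 - sqrt(3)*cos(2*a)/2 - sqrt(2)*exp(-3*a)/3


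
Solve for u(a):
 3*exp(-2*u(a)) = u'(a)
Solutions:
 u(a) = log(-sqrt(C1 + 6*a))
 u(a) = log(C1 + 6*a)/2


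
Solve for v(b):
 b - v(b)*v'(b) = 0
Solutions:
 v(b) = -sqrt(C1 + b^2)
 v(b) = sqrt(C1 + b^2)


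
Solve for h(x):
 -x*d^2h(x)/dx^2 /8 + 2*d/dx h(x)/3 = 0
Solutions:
 h(x) = C1 + C2*x^(19/3)


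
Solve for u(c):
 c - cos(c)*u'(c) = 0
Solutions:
 u(c) = C1 + Integral(c/cos(c), c)


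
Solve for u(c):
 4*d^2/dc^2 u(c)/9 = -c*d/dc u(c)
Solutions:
 u(c) = C1 + C2*erf(3*sqrt(2)*c/4)


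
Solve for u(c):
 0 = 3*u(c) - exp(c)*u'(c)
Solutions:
 u(c) = C1*exp(-3*exp(-c))


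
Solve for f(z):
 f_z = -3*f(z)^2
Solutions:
 f(z) = 1/(C1 + 3*z)


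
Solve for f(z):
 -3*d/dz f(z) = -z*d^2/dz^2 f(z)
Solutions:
 f(z) = C1 + C2*z^4


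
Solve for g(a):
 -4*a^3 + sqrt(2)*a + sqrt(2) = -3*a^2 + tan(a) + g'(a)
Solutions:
 g(a) = C1 - a^4 + a^3 + sqrt(2)*a^2/2 + sqrt(2)*a + log(cos(a))


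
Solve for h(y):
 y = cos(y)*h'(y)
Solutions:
 h(y) = C1 + Integral(y/cos(y), y)


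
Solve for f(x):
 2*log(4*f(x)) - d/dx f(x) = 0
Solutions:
 -Integral(1/(log(_y) + 2*log(2)), (_y, f(x)))/2 = C1 - x


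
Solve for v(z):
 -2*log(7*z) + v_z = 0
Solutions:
 v(z) = C1 + 2*z*log(z) - 2*z + z*log(49)


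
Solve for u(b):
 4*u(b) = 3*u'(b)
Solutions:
 u(b) = C1*exp(4*b/3)


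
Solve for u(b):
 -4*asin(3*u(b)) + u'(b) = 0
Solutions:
 Integral(1/asin(3*_y), (_y, u(b))) = C1 + 4*b


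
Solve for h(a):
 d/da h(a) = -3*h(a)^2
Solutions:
 h(a) = 1/(C1 + 3*a)


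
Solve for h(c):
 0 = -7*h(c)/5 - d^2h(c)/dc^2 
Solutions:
 h(c) = C1*sin(sqrt(35)*c/5) + C2*cos(sqrt(35)*c/5)


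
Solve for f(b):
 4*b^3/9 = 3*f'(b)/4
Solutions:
 f(b) = C1 + 4*b^4/27


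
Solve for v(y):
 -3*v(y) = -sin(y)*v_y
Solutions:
 v(y) = C1*(cos(y) - 1)^(3/2)/(cos(y) + 1)^(3/2)


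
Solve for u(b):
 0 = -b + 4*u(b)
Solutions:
 u(b) = b/4


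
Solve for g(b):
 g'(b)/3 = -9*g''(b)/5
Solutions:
 g(b) = C1 + C2*exp(-5*b/27)


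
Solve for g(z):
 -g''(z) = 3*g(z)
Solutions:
 g(z) = C1*sin(sqrt(3)*z) + C2*cos(sqrt(3)*z)


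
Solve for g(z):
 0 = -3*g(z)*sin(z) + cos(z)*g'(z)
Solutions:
 g(z) = C1/cos(z)^3


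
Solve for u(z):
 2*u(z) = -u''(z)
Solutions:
 u(z) = C1*sin(sqrt(2)*z) + C2*cos(sqrt(2)*z)


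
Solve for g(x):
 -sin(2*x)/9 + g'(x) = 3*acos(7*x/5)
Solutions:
 g(x) = C1 + 3*x*acos(7*x/5) - 3*sqrt(25 - 49*x^2)/7 - cos(2*x)/18


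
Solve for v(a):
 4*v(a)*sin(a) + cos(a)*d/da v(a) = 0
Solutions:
 v(a) = C1*cos(a)^4


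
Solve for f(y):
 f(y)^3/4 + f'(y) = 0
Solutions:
 f(y) = -sqrt(2)*sqrt(-1/(C1 - y))
 f(y) = sqrt(2)*sqrt(-1/(C1 - y))


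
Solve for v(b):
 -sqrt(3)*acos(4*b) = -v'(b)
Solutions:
 v(b) = C1 + sqrt(3)*(b*acos(4*b) - sqrt(1 - 16*b^2)/4)


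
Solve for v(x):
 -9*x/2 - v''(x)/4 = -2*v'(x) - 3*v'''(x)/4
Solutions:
 v(x) = C1 + 9*x^2/8 + 9*x/32 + (C2*sin(sqrt(95)*x/6) + C3*cos(sqrt(95)*x/6))*exp(x/6)


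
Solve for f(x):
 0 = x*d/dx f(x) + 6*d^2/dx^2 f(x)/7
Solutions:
 f(x) = C1 + C2*erf(sqrt(21)*x/6)


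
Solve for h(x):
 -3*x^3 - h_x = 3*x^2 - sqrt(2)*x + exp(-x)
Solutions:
 h(x) = C1 - 3*x^4/4 - x^3 + sqrt(2)*x^2/2 + exp(-x)


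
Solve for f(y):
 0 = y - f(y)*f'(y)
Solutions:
 f(y) = -sqrt(C1 + y^2)
 f(y) = sqrt(C1 + y^2)


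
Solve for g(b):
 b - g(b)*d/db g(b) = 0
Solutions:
 g(b) = -sqrt(C1 + b^2)
 g(b) = sqrt(C1 + b^2)


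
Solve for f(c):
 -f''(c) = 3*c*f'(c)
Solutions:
 f(c) = C1 + C2*erf(sqrt(6)*c/2)


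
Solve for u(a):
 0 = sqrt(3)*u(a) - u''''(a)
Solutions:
 u(a) = C1*exp(-3^(1/8)*a) + C2*exp(3^(1/8)*a) + C3*sin(3^(1/8)*a) + C4*cos(3^(1/8)*a)


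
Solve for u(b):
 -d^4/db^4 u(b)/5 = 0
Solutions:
 u(b) = C1 + C2*b + C3*b^2 + C4*b^3


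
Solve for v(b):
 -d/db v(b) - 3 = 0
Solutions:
 v(b) = C1 - 3*b


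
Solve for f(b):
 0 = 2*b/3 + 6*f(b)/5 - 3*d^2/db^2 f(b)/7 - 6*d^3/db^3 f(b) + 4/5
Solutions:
 f(b) = C1*exp(-b*(5*5^(1/3)/(42*sqrt(777714) + 37039)^(1/3) + 10 + 5^(2/3)*(42*sqrt(777714) + 37039)^(1/3))/420)*sin(sqrt(3)*5^(1/3)*b*(-5^(1/3)*(42*sqrt(777714) + 37039)^(1/3) + 5/(42*sqrt(777714) + 37039)^(1/3))/420) + C2*exp(-b*(5*5^(1/3)/(42*sqrt(777714) + 37039)^(1/3) + 10 + 5^(2/3)*(42*sqrt(777714) + 37039)^(1/3))/420)*cos(sqrt(3)*5^(1/3)*b*(-5^(1/3)*(42*sqrt(777714) + 37039)^(1/3) + 5/(42*sqrt(777714) + 37039)^(1/3))/420) + C3*exp(b*(-5 + 5*5^(1/3)/(42*sqrt(777714) + 37039)^(1/3) + 5^(2/3)*(42*sqrt(777714) + 37039)^(1/3))/210) - 5*b/9 - 2/3


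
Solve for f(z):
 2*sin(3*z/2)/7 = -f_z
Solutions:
 f(z) = C1 + 4*cos(3*z/2)/21


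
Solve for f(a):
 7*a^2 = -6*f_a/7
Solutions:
 f(a) = C1 - 49*a^3/18


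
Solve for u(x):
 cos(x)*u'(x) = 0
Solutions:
 u(x) = C1


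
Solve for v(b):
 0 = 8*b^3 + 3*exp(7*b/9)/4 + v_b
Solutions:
 v(b) = C1 - 2*b^4 - 27*exp(7*b/9)/28


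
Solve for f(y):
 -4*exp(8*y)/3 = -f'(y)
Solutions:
 f(y) = C1 + exp(8*y)/6


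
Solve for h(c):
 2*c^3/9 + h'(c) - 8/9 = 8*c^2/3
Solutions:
 h(c) = C1 - c^4/18 + 8*c^3/9 + 8*c/9


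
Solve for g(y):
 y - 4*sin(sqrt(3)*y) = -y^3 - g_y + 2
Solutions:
 g(y) = C1 - y^4/4 - y^2/2 + 2*y - 4*sqrt(3)*cos(sqrt(3)*y)/3


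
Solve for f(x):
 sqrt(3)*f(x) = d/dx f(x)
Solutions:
 f(x) = C1*exp(sqrt(3)*x)


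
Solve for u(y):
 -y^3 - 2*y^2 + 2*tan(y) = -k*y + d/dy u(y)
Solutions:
 u(y) = C1 + k*y^2/2 - y^4/4 - 2*y^3/3 - 2*log(cos(y))


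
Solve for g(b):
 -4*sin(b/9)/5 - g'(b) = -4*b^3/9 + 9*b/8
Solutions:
 g(b) = C1 + b^4/9 - 9*b^2/16 + 36*cos(b/9)/5


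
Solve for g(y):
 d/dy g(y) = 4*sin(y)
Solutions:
 g(y) = C1 - 4*cos(y)


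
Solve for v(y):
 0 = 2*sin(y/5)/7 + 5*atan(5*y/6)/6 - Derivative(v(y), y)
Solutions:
 v(y) = C1 + 5*y*atan(5*y/6)/6 - log(25*y^2 + 36)/2 - 10*cos(y/5)/7


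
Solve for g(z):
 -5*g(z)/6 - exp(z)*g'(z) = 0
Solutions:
 g(z) = C1*exp(5*exp(-z)/6)


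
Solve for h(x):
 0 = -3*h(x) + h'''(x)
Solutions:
 h(x) = C3*exp(3^(1/3)*x) + (C1*sin(3^(5/6)*x/2) + C2*cos(3^(5/6)*x/2))*exp(-3^(1/3)*x/2)


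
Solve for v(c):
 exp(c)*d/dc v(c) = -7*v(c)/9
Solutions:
 v(c) = C1*exp(7*exp(-c)/9)


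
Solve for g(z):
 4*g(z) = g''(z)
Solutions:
 g(z) = C1*exp(-2*z) + C2*exp(2*z)


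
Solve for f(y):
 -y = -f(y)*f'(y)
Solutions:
 f(y) = -sqrt(C1 + y^2)
 f(y) = sqrt(C1 + y^2)


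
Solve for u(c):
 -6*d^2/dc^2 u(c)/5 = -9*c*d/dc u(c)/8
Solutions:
 u(c) = C1 + C2*erfi(sqrt(30)*c/8)


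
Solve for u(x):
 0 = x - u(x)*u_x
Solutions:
 u(x) = -sqrt(C1 + x^2)
 u(x) = sqrt(C1 + x^2)


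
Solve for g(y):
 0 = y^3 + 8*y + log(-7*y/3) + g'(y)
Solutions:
 g(y) = C1 - y^4/4 - 4*y^2 - y*log(-y) + y*(-log(7) + 1 + log(3))


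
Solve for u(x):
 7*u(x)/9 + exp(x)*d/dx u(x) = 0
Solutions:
 u(x) = C1*exp(7*exp(-x)/9)


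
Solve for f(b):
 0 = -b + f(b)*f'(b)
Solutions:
 f(b) = -sqrt(C1 + b^2)
 f(b) = sqrt(C1 + b^2)


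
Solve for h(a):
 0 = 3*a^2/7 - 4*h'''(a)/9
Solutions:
 h(a) = C1 + C2*a + C3*a^2 + 9*a^5/560


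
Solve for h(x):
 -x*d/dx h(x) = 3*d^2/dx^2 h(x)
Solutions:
 h(x) = C1 + C2*erf(sqrt(6)*x/6)


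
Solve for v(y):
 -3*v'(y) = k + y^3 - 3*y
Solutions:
 v(y) = C1 - k*y/3 - y^4/12 + y^2/2


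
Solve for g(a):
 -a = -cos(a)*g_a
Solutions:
 g(a) = C1 + Integral(a/cos(a), a)


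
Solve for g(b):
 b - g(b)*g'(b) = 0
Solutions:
 g(b) = -sqrt(C1 + b^2)
 g(b) = sqrt(C1 + b^2)


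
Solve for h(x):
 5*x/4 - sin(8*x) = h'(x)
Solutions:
 h(x) = C1 + 5*x^2/8 + cos(8*x)/8


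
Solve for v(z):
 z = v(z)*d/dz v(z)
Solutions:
 v(z) = -sqrt(C1 + z^2)
 v(z) = sqrt(C1 + z^2)


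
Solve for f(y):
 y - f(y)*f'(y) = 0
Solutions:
 f(y) = -sqrt(C1 + y^2)
 f(y) = sqrt(C1 + y^2)


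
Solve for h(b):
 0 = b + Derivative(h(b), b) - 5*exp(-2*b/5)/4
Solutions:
 h(b) = C1 - b^2/2 - 25*exp(-2*b/5)/8


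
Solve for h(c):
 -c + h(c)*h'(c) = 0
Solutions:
 h(c) = -sqrt(C1 + c^2)
 h(c) = sqrt(C1 + c^2)


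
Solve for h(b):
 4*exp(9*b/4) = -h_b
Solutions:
 h(b) = C1 - 16*exp(9*b/4)/9


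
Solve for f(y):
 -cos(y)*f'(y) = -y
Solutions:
 f(y) = C1 + Integral(y/cos(y), y)


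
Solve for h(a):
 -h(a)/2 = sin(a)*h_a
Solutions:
 h(a) = C1*(cos(a) + 1)^(1/4)/(cos(a) - 1)^(1/4)


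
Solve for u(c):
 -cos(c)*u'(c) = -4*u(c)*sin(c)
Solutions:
 u(c) = C1/cos(c)^4


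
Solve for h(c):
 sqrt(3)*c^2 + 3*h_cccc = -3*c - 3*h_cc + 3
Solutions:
 h(c) = C1 + C2*c + C3*sin(c) + C4*cos(c) - sqrt(3)*c^4/36 - c^3/6 + c^2*(3 + 2*sqrt(3))/6


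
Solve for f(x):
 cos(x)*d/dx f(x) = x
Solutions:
 f(x) = C1 + Integral(x/cos(x), x)


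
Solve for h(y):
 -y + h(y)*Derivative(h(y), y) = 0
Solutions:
 h(y) = -sqrt(C1 + y^2)
 h(y) = sqrt(C1 + y^2)


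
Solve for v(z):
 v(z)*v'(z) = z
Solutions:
 v(z) = -sqrt(C1 + z^2)
 v(z) = sqrt(C1 + z^2)


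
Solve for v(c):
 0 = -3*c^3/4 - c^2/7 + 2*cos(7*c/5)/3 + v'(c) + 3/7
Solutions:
 v(c) = C1 + 3*c^4/16 + c^3/21 - 3*c/7 - 10*sin(7*c/5)/21


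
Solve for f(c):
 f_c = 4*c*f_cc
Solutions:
 f(c) = C1 + C2*c^(5/4)


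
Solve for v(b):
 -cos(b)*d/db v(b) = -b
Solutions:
 v(b) = C1 + Integral(b/cos(b), b)


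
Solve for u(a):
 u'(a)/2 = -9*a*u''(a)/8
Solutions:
 u(a) = C1 + C2*a^(5/9)


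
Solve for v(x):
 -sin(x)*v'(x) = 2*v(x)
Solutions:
 v(x) = C1*(cos(x) + 1)/(cos(x) - 1)


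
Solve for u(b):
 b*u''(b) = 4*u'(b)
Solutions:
 u(b) = C1 + C2*b^5


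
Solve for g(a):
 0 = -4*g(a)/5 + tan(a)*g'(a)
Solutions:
 g(a) = C1*sin(a)^(4/5)


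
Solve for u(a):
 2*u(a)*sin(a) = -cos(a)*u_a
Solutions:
 u(a) = C1*cos(a)^2


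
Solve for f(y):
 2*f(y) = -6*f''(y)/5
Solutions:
 f(y) = C1*sin(sqrt(15)*y/3) + C2*cos(sqrt(15)*y/3)


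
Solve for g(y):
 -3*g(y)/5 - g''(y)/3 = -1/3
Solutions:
 g(y) = C1*sin(3*sqrt(5)*y/5) + C2*cos(3*sqrt(5)*y/5) + 5/9


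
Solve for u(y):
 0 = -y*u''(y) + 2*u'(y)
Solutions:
 u(y) = C1 + C2*y^3


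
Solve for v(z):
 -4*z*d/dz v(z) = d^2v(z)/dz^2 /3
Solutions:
 v(z) = C1 + C2*erf(sqrt(6)*z)


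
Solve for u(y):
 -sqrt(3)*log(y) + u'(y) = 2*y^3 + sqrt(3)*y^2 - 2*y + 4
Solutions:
 u(y) = C1 + y^4/2 + sqrt(3)*y^3/3 - y^2 + sqrt(3)*y*log(y) - sqrt(3)*y + 4*y


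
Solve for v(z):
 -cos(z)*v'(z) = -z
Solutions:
 v(z) = C1 + Integral(z/cos(z), z)


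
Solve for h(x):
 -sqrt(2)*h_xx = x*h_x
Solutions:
 h(x) = C1 + C2*erf(2^(1/4)*x/2)


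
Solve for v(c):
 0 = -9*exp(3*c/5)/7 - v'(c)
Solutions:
 v(c) = C1 - 15*exp(3*c/5)/7


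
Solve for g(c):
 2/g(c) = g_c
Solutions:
 g(c) = -sqrt(C1 + 4*c)
 g(c) = sqrt(C1 + 4*c)


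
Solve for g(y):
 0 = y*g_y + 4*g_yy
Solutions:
 g(y) = C1 + C2*erf(sqrt(2)*y/4)


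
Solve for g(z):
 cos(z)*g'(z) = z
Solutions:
 g(z) = C1 + Integral(z/cos(z), z)


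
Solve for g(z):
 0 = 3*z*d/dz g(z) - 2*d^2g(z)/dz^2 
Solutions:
 g(z) = C1 + C2*erfi(sqrt(3)*z/2)


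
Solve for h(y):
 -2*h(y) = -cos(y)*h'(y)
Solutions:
 h(y) = C1*(sin(y) + 1)/(sin(y) - 1)


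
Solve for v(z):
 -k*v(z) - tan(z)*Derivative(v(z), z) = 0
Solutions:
 v(z) = C1*exp(-k*log(sin(z)))


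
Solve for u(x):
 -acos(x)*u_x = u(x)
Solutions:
 u(x) = C1*exp(-Integral(1/acos(x), x))


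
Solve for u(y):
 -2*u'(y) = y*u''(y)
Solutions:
 u(y) = C1 + C2/y


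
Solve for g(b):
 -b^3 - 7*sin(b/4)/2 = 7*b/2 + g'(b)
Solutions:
 g(b) = C1 - b^4/4 - 7*b^2/4 + 14*cos(b/4)


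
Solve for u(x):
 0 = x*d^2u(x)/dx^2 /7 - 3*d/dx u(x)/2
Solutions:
 u(x) = C1 + C2*x^(23/2)


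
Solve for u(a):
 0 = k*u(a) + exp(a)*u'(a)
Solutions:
 u(a) = C1*exp(k*exp(-a))


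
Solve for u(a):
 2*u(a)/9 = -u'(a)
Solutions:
 u(a) = C1*exp(-2*a/9)


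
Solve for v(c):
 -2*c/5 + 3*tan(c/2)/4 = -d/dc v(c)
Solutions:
 v(c) = C1 + c^2/5 + 3*log(cos(c/2))/2


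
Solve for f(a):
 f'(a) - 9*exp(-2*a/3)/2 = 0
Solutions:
 f(a) = C1 - 27*exp(-2*a/3)/4


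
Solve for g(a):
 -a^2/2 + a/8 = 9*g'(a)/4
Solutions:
 g(a) = C1 - 2*a^3/27 + a^2/36


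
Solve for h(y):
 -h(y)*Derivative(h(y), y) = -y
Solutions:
 h(y) = -sqrt(C1 + y^2)
 h(y) = sqrt(C1 + y^2)


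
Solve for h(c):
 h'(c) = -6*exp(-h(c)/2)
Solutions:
 h(c) = 2*log(C1 - 3*c)


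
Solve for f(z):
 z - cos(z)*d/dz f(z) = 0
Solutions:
 f(z) = C1 + Integral(z/cos(z), z)


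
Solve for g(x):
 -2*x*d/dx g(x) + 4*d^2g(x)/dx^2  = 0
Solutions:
 g(x) = C1 + C2*erfi(x/2)


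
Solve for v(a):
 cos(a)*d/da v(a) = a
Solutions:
 v(a) = C1 + Integral(a/cos(a), a)


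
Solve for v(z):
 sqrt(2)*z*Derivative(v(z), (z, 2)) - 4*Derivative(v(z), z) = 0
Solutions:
 v(z) = C1 + C2*z^(1 + 2*sqrt(2))


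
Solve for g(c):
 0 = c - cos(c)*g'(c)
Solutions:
 g(c) = C1 + Integral(c/cos(c), c)


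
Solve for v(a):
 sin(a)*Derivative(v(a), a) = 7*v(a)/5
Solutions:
 v(a) = C1*(cos(a) - 1)^(7/10)/(cos(a) + 1)^(7/10)


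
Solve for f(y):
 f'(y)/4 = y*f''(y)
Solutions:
 f(y) = C1 + C2*y^(5/4)


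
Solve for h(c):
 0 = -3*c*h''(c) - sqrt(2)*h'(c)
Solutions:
 h(c) = C1 + C2*c^(1 - sqrt(2)/3)


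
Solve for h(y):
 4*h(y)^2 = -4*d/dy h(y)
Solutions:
 h(y) = 1/(C1 + y)


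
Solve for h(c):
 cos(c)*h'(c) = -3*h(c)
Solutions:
 h(c) = C1*(sin(c) - 1)^(3/2)/(sin(c) + 1)^(3/2)


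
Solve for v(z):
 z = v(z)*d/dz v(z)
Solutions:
 v(z) = -sqrt(C1 + z^2)
 v(z) = sqrt(C1 + z^2)


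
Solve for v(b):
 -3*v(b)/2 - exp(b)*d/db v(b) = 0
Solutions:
 v(b) = C1*exp(3*exp(-b)/2)


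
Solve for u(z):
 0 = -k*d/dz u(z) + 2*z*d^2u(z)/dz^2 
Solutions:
 u(z) = C1 + z^(re(k)/2 + 1)*(C2*sin(log(z)*Abs(im(k))/2) + C3*cos(log(z)*im(k)/2))


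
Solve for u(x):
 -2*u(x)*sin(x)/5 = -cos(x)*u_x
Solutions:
 u(x) = C1/cos(x)^(2/5)


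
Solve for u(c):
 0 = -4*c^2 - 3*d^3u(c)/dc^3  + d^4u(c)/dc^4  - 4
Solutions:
 u(c) = C1 + C2*c + C3*c^2 + C4*exp(3*c) - c^5/45 - c^4/27 - 22*c^3/81


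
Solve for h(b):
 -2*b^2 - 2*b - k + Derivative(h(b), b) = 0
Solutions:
 h(b) = C1 + 2*b^3/3 + b^2 + b*k


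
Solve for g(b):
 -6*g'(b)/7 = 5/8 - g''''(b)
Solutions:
 g(b) = C1 + C4*exp(6^(1/3)*7^(2/3)*b/7) - 35*b/48 + (C2*sin(2^(1/3)*3^(5/6)*7^(2/3)*b/14) + C3*cos(2^(1/3)*3^(5/6)*7^(2/3)*b/14))*exp(-6^(1/3)*7^(2/3)*b/14)


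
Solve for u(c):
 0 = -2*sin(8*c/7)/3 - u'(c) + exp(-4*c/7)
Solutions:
 u(c) = C1 + 7*cos(8*c/7)/12 - 7*exp(-4*c/7)/4


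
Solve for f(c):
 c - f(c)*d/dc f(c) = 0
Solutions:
 f(c) = -sqrt(C1 + c^2)
 f(c) = sqrt(C1 + c^2)


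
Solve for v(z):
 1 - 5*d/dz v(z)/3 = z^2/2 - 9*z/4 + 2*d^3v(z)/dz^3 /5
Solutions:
 v(z) = C1 + C2*sin(5*sqrt(6)*z/6) + C3*cos(5*sqrt(6)*z/6) - z^3/10 + 27*z^2/40 + 93*z/125


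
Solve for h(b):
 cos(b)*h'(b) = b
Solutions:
 h(b) = C1 + Integral(b/cos(b), b)


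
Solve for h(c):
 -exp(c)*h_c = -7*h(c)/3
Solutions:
 h(c) = C1*exp(-7*exp(-c)/3)


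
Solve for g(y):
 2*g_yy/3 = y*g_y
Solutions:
 g(y) = C1 + C2*erfi(sqrt(3)*y/2)


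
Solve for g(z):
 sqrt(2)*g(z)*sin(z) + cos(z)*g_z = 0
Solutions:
 g(z) = C1*cos(z)^(sqrt(2))


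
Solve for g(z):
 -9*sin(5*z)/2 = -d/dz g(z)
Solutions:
 g(z) = C1 - 9*cos(5*z)/10


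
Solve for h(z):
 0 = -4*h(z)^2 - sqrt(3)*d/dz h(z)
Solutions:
 h(z) = 3/(C1 + 4*sqrt(3)*z)


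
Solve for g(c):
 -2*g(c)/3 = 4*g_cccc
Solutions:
 g(c) = (C1*sin(2^(1/4)*3^(3/4)*c/6) + C2*cos(2^(1/4)*3^(3/4)*c/6))*exp(-2^(1/4)*3^(3/4)*c/6) + (C3*sin(2^(1/4)*3^(3/4)*c/6) + C4*cos(2^(1/4)*3^(3/4)*c/6))*exp(2^(1/4)*3^(3/4)*c/6)


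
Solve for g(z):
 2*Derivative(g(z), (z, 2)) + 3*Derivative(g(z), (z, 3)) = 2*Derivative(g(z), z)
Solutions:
 g(z) = C1 + C2*exp(z*(-1 + sqrt(7))/3) + C3*exp(-z*(1 + sqrt(7))/3)


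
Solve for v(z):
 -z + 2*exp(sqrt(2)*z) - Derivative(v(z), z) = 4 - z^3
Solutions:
 v(z) = C1 + z^4/4 - z^2/2 - 4*z + sqrt(2)*exp(sqrt(2)*z)


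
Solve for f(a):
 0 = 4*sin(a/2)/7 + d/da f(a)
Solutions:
 f(a) = C1 + 8*cos(a/2)/7


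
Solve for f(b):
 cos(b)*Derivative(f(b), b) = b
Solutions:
 f(b) = C1 + Integral(b/cos(b), b)


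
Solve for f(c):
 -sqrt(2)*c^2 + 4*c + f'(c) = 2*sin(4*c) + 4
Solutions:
 f(c) = C1 + sqrt(2)*c^3/3 - 2*c^2 + 4*c - cos(4*c)/2


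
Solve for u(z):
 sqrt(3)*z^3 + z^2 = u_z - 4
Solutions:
 u(z) = C1 + sqrt(3)*z^4/4 + z^3/3 + 4*z


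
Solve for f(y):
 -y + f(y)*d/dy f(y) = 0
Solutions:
 f(y) = -sqrt(C1 + y^2)
 f(y) = sqrt(C1 + y^2)


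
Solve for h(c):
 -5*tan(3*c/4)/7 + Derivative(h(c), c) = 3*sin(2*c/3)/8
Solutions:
 h(c) = C1 - 20*log(cos(3*c/4))/21 - 9*cos(2*c/3)/16


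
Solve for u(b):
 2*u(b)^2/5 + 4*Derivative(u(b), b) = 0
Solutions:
 u(b) = 10/(C1 + b)


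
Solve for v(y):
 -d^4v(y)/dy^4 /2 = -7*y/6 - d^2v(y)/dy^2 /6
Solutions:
 v(y) = C1 + C2*y + C3*exp(-sqrt(3)*y/3) + C4*exp(sqrt(3)*y/3) - 7*y^3/6


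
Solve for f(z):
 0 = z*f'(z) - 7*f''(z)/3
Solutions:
 f(z) = C1 + C2*erfi(sqrt(42)*z/14)


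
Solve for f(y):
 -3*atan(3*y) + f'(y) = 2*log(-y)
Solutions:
 f(y) = C1 + 2*y*log(-y) + 3*y*atan(3*y) - 2*y - log(9*y^2 + 1)/2


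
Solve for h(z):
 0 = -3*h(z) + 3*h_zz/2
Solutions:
 h(z) = C1*exp(-sqrt(2)*z) + C2*exp(sqrt(2)*z)


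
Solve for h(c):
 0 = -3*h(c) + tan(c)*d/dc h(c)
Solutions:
 h(c) = C1*sin(c)^3


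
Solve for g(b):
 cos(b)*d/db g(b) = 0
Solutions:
 g(b) = C1


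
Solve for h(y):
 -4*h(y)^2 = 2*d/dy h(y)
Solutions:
 h(y) = 1/(C1 + 2*y)


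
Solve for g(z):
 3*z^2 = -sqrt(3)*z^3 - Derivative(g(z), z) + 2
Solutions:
 g(z) = C1 - sqrt(3)*z^4/4 - z^3 + 2*z


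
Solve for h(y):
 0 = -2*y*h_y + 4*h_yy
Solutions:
 h(y) = C1 + C2*erfi(y/2)


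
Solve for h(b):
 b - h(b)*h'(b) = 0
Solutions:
 h(b) = -sqrt(C1 + b^2)
 h(b) = sqrt(C1 + b^2)


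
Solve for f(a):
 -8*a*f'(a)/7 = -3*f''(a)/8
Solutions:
 f(a) = C1 + C2*erfi(4*sqrt(42)*a/21)


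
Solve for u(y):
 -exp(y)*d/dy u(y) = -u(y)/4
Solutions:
 u(y) = C1*exp(-exp(-y)/4)


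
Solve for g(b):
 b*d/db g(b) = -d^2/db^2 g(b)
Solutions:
 g(b) = C1 + C2*erf(sqrt(2)*b/2)


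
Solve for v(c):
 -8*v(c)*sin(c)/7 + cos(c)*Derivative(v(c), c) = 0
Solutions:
 v(c) = C1/cos(c)^(8/7)


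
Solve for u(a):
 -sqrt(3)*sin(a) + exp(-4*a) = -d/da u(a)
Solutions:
 u(a) = C1 - sqrt(3)*cos(a) + exp(-4*a)/4


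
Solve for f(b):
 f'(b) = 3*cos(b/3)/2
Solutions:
 f(b) = C1 + 9*sin(b/3)/2


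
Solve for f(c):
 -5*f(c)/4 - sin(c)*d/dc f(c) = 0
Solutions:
 f(c) = C1*(cos(c) + 1)^(5/8)/(cos(c) - 1)^(5/8)


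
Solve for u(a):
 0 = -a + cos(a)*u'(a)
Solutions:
 u(a) = C1 + Integral(a/cos(a), a)


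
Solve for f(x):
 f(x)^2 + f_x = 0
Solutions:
 f(x) = 1/(C1 + x)


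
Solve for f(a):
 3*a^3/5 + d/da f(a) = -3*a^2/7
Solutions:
 f(a) = C1 - 3*a^4/20 - a^3/7


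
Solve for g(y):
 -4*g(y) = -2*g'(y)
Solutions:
 g(y) = C1*exp(2*y)


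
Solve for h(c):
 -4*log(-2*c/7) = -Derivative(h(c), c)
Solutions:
 h(c) = C1 + 4*c*log(-c) + 4*c*(-log(7) - 1 + log(2))


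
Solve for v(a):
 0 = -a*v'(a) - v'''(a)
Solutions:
 v(a) = C1 + Integral(C2*airyai(-a) + C3*airybi(-a), a)


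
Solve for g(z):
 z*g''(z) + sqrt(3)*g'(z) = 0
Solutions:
 g(z) = C1 + C2*z^(1 - sqrt(3))


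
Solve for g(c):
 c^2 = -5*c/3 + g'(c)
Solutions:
 g(c) = C1 + c^3/3 + 5*c^2/6


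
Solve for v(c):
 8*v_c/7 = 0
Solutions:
 v(c) = C1


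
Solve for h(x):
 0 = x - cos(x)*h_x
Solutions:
 h(x) = C1 + Integral(x/cos(x), x)


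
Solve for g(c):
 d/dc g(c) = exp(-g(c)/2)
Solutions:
 g(c) = 2*log(C1 + c/2)


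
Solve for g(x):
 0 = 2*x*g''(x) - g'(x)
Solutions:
 g(x) = C1 + C2*x^(3/2)


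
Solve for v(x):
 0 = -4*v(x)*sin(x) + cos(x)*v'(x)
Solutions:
 v(x) = C1/cos(x)^4


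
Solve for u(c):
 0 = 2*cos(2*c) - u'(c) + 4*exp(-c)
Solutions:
 u(c) = C1 + sin(2*c) - 4*exp(-c)


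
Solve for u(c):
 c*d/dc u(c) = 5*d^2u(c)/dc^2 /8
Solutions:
 u(c) = C1 + C2*erfi(2*sqrt(5)*c/5)


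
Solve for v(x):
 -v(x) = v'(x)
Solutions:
 v(x) = C1*exp(-x)


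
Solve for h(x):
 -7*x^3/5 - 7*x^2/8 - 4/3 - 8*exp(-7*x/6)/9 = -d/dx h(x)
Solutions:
 h(x) = C1 + 7*x^4/20 + 7*x^3/24 + 4*x/3 - 16*exp(-7*x/6)/21


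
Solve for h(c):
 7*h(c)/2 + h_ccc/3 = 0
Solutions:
 h(c) = C3*exp(-2^(2/3)*21^(1/3)*c/2) + (C1*sin(2^(2/3)*3^(5/6)*7^(1/3)*c/4) + C2*cos(2^(2/3)*3^(5/6)*7^(1/3)*c/4))*exp(2^(2/3)*21^(1/3)*c/4)


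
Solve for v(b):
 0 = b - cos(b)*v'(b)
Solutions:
 v(b) = C1 + Integral(b/cos(b), b)


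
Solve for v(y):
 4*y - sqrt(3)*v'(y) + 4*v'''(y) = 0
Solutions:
 v(y) = C1 + C2*exp(-3^(1/4)*y/2) + C3*exp(3^(1/4)*y/2) + 2*sqrt(3)*y^2/3


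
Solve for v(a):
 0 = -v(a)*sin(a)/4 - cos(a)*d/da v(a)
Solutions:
 v(a) = C1*cos(a)^(1/4)


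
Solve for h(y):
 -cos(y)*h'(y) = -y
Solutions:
 h(y) = C1 + Integral(y/cos(y), y)


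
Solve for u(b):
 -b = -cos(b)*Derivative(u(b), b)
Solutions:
 u(b) = C1 + Integral(b/cos(b), b)


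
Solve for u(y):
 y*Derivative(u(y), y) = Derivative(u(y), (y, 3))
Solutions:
 u(y) = C1 + Integral(C2*airyai(y) + C3*airybi(y), y)


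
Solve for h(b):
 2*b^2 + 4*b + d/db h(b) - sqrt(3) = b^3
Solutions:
 h(b) = C1 + b^4/4 - 2*b^3/3 - 2*b^2 + sqrt(3)*b


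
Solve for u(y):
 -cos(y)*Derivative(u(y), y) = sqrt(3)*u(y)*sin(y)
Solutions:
 u(y) = C1*cos(y)^(sqrt(3))


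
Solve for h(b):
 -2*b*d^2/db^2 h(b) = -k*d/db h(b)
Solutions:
 h(b) = C1 + b^(re(k)/2 + 1)*(C2*sin(log(b)*Abs(im(k))/2) + C3*cos(log(b)*im(k)/2))


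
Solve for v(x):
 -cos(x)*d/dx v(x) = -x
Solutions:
 v(x) = C1 + Integral(x/cos(x), x)


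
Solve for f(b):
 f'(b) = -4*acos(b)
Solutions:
 f(b) = C1 - 4*b*acos(b) + 4*sqrt(1 - b^2)


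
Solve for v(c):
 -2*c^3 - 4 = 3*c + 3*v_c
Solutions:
 v(c) = C1 - c^4/6 - c^2/2 - 4*c/3


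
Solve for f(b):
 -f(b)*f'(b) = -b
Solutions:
 f(b) = -sqrt(C1 + b^2)
 f(b) = sqrt(C1 + b^2)


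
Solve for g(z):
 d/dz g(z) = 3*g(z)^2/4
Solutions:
 g(z) = -4/(C1 + 3*z)


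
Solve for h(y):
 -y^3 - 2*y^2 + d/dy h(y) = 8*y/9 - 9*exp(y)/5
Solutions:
 h(y) = C1 + y^4/4 + 2*y^3/3 + 4*y^2/9 - 9*exp(y)/5


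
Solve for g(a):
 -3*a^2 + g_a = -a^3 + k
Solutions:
 g(a) = C1 - a^4/4 + a^3 + a*k


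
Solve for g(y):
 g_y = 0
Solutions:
 g(y) = C1


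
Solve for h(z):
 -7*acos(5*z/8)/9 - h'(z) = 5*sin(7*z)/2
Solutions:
 h(z) = C1 - 7*z*acos(5*z/8)/9 + 7*sqrt(64 - 25*z^2)/45 + 5*cos(7*z)/14


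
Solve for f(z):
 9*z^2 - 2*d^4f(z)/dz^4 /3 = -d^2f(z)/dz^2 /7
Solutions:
 f(z) = C1 + C2*z + C3*exp(-sqrt(42)*z/14) + C4*exp(sqrt(42)*z/14) - 21*z^4/4 - 294*z^2


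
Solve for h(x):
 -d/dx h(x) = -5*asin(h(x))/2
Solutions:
 Integral(1/asin(_y), (_y, h(x))) = C1 + 5*x/2


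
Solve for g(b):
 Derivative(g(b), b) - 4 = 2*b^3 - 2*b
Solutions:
 g(b) = C1 + b^4/2 - b^2 + 4*b


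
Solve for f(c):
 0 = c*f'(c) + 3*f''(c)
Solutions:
 f(c) = C1 + C2*erf(sqrt(6)*c/6)


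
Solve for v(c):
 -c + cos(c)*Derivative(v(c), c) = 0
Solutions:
 v(c) = C1 + Integral(c/cos(c), c)


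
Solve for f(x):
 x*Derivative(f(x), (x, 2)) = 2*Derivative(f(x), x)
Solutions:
 f(x) = C1 + C2*x^3


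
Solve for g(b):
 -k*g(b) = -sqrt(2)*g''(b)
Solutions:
 g(b) = C1*exp(-2^(3/4)*b*sqrt(k)/2) + C2*exp(2^(3/4)*b*sqrt(k)/2)


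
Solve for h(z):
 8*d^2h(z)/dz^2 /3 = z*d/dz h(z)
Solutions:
 h(z) = C1 + C2*erfi(sqrt(3)*z/4)


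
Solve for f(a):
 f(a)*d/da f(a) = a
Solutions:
 f(a) = -sqrt(C1 + a^2)
 f(a) = sqrt(C1 + a^2)


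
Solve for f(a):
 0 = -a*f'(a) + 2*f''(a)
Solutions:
 f(a) = C1 + C2*erfi(a/2)


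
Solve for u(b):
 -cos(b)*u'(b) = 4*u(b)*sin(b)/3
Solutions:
 u(b) = C1*cos(b)^(4/3)


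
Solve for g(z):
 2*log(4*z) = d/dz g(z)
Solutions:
 g(z) = C1 + 2*z*log(z) - 2*z + z*log(16)


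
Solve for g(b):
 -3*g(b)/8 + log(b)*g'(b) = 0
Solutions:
 g(b) = C1*exp(3*li(b)/8)


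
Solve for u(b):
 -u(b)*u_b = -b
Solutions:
 u(b) = -sqrt(C1 + b^2)
 u(b) = sqrt(C1 + b^2)


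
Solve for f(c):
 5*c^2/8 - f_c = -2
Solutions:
 f(c) = C1 + 5*c^3/24 + 2*c


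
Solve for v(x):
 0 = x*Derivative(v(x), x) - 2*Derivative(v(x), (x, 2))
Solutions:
 v(x) = C1 + C2*erfi(x/2)


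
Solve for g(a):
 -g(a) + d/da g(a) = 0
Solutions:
 g(a) = C1*exp(a)


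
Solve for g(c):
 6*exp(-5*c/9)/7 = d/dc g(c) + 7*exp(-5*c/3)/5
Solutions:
 g(c) = C1 + 21*exp(-5*c/3)/25 - 54*exp(-5*c/9)/35


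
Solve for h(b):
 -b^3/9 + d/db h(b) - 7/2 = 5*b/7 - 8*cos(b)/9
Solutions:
 h(b) = C1 + b^4/36 + 5*b^2/14 + 7*b/2 - 8*sin(b)/9


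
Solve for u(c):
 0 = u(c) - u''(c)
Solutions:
 u(c) = C1*exp(-c) + C2*exp(c)


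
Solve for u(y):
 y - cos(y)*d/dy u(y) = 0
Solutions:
 u(y) = C1 + Integral(y/cos(y), y)


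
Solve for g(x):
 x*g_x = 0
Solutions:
 g(x) = C1


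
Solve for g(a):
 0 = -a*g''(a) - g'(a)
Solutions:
 g(a) = C1 + C2*log(a)


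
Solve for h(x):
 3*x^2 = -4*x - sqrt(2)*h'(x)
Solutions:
 h(x) = C1 - sqrt(2)*x^3/2 - sqrt(2)*x^2


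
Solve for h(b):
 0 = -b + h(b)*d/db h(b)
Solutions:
 h(b) = -sqrt(C1 + b^2)
 h(b) = sqrt(C1 + b^2)


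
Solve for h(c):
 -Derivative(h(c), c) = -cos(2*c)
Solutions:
 h(c) = C1 + sin(2*c)/2


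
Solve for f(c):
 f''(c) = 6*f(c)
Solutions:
 f(c) = C1*exp(-sqrt(6)*c) + C2*exp(sqrt(6)*c)


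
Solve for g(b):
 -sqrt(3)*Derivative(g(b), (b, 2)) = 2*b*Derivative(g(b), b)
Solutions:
 g(b) = C1 + C2*erf(3^(3/4)*b/3)


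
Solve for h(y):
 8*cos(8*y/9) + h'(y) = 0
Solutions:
 h(y) = C1 - 9*sin(8*y/9)


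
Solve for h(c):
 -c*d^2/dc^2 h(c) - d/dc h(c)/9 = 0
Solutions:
 h(c) = C1 + C2*c^(8/9)


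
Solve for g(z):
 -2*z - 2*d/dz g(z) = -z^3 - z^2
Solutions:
 g(z) = C1 + z^4/8 + z^3/6 - z^2/2


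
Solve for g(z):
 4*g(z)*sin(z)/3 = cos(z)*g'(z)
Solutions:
 g(z) = C1/cos(z)^(4/3)


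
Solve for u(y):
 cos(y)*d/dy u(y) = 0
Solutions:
 u(y) = C1


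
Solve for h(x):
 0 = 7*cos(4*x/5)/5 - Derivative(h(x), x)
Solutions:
 h(x) = C1 + 7*sin(4*x/5)/4


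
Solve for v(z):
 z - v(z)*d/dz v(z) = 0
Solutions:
 v(z) = -sqrt(C1 + z^2)
 v(z) = sqrt(C1 + z^2)


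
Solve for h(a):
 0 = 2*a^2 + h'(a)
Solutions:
 h(a) = C1 - 2*a^3/3


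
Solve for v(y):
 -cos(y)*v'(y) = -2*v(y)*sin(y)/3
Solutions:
 v(y) = C1/cos(y)^(2/3)


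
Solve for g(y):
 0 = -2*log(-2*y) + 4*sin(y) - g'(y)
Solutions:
 g(y) = C1 - 2*y*log(-y) - 2*y*log(2) + 2*y - 4*cos(y)


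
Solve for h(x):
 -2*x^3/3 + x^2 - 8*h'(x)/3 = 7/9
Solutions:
 h(x) = C1 - x^4/16 + x^3/8 - 7*x/24


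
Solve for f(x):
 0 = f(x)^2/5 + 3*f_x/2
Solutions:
 f(x) = 15/(C1 + 2*x)


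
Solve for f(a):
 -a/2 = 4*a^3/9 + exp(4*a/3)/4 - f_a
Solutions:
 f(a) = C1 + a^4/9 + a^2/4 + 3*exp(4*a/3)/16


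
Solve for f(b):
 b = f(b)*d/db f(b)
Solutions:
 f(b) = -sqrt(C1 + b^2)
 f(b) = sqrt(C1 + b^2)


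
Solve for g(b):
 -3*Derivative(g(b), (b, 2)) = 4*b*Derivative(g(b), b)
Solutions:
 g(b) = C1 + C2*erf(sqrt(6)*b/3)


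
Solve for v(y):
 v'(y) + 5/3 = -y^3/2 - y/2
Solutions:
 v(y) = C1 - y^4/8 - y^2/4 - 5*y/3


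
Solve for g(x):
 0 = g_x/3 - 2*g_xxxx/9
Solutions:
 g(x) = C1 + C4*exp(2^(2/3)*3^(1/3)*x/2) + (C2*sin(2^(2/3)*3^(5/6)*x/4) + C3*cos(2^(2/3)*3^(5/6)*x/4))*exp(-2^(2/3)*3^(1/3)*x/4)


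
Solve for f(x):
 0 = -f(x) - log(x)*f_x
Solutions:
 f(x) = C1*exp(-li(x))


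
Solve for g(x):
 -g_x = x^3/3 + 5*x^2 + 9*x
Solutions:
 g(x) = C1 - x^4/12 - 5*x^3/3 - 9*x^2/2


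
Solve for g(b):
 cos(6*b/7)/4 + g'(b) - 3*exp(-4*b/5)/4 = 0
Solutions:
 g(b) = C1 - 7*sin(6*b/7)/24 - 15*exp(-4*b/5)/16


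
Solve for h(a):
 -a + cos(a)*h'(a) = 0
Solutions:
 h(a) = C1 + Integral(a/cos(a), a)


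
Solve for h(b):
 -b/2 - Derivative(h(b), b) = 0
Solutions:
 h(b) = C1 - b^2/4


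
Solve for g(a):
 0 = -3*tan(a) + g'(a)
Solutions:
 g(a) = C1 - 3*log(cos(a))


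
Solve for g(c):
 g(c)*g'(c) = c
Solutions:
 g(c) = -sqrt(C1 + c^2)
 g(c) = sqrt(C1 + c^2)


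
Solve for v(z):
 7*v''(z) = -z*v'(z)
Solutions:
 v(z) = C1 + C2*erf(sqrt(14)*z/14)


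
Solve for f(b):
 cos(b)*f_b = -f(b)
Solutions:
 f(b) = C1*sqrt(sin(b) - 1)/sqrt(sin(b) + 1)


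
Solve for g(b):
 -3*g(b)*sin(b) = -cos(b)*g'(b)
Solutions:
 g(b) = C1/cos(b)^3


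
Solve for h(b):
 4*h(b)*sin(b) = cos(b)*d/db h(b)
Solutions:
 h(b) = C1/cos(b)^4


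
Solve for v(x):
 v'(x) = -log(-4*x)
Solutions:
 v(x) = C1 - x*log(-x) + x*(1 - 2*log(2))


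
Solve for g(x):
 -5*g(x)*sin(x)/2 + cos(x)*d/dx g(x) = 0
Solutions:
 g(x) = C1/cos(x)^(5/2)


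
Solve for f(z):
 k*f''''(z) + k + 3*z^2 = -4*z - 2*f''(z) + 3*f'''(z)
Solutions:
 f(z) = C1 + C2*z + C3*exp(z*(3 - sqrt(9 - 8*k))/(2*k)) + C4*exp(z*(sqrt(9 - 8*k) + 3)/(2*k)) - z^4/8 - 13*z^3/12 + z^2*(4*k - 39)/8


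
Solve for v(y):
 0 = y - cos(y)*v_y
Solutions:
 v(y) = C1 + Integral(y/cos(y), y)


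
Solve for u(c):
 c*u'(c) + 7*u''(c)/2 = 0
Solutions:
 u(c) = C1 + C2*erf(sqrt(7)*c/7)


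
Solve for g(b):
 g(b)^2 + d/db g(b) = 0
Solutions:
 g(b) = 1/(C1 + b)


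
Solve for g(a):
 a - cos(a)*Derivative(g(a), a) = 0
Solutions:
 g(a) = C1 + Integral(a/cos(a), a)


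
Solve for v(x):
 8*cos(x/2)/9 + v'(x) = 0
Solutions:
 v(x) = C1 - 16*sin(x/2)/9


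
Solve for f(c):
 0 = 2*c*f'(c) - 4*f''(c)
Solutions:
 f(c) = C1 + C2*erfi(c/2)


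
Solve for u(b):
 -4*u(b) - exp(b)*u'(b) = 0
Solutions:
 u(b) = C1*exp(4*exp(-b))


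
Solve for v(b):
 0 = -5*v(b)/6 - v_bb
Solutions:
 v(b) = C1*sin(sqrt(30)*b/6) + C2*cos(sqrt(30)*b/6)


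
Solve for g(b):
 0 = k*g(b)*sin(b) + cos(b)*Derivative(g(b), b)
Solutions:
 g(b) = C1*exp(k*log(cos(b)))


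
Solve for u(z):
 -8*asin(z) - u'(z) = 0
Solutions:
 u(z) = C1 - 8*z*asin(z) - 8*sqrt(1 - z^2)


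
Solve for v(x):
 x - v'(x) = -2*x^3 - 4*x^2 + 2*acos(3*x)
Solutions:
 v(x) = C1 + x^4/2 + 4*x^3/3 + x^2/2 - 2*x*acos(3*x) + 2*sqrt(1 - 9*x^2)/3


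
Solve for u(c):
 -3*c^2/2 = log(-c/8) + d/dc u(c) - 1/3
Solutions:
 u(c) = C1 - c^3/2 - c*log(-c) + c*(4/3 + 3*log(2))


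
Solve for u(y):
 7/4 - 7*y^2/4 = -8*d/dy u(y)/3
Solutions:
 u(y) = C1 + 7*y^3/32 - 21*y/32


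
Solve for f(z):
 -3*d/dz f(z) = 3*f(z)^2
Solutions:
 f(z) = 1/(C1 + z)


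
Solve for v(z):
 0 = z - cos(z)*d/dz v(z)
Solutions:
 v(z) = C1 + Integral(z/cos(z), z)


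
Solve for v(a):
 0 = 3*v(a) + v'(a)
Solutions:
 v(a) = C1*exp(-3*a)


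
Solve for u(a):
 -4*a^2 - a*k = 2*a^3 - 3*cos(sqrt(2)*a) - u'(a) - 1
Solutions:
 u(a) = C1 + a^4/2 + 4*a^3/3 + a^2*k/2 - a - 3*sqrt(2)*sin(sqrt(2)*a)/2


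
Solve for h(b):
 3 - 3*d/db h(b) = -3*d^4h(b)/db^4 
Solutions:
 h(b) = C1 + C4*exp(b) + b + (C2*sin(sqrt(3)*b/2) + C3*cos(sqrt(3)*b/2))*exp(-b/2)


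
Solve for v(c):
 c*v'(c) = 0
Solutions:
 v(c) = C1


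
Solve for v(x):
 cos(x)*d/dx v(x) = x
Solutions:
 v(x) = C1 + Integral(x/cos(x), x)


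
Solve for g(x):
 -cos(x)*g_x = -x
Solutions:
 g(x) = C1 + Integral(x/cos(x), x)


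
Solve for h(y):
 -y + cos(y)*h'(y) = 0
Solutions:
 h(y) = C1 + Integral(y/cos(y), y)


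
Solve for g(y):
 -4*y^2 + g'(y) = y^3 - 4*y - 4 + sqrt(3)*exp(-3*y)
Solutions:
 g(y) = C1 + y^4/4 + 4*y^3/3 - 2*y^2 - 4*y - sqrt(3)*exp(-3*y)/3


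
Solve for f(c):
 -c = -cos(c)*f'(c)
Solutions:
 f(c) = C1 + Integral(c/cos(c), c)


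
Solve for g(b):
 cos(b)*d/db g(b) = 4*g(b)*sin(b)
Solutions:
 g(b) = C1/cos(b)^4


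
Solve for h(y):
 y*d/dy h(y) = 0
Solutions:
 h(y) = C1


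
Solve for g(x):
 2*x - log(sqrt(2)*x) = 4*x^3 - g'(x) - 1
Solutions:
 g(x) = C1 + x^4 - x^2 + x*log(x) - 2*x + x*log(2)/2


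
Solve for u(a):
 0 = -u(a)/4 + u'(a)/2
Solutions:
 u(a) = C1*exp(a/2)


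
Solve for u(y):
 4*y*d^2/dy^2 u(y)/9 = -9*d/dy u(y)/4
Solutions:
 u(y) = C1 + C2/y^(65/16)


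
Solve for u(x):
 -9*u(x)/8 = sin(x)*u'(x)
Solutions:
 u(x) = C1*(cos(x) + 1)^(9/16)/(cos(x) - 1)^(9/16)


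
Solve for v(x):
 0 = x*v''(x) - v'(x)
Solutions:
 v(x) = C1 + C2*x^2


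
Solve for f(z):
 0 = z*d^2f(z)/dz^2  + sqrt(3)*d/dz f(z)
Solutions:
 f(z) = C1 + C2*z^(1 - sqrt(3))


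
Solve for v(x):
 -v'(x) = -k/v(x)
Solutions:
 v(x) = -sqrt(C1 + 2*k*x)
 v(x) = sqrt(C1 + 2*k*x)


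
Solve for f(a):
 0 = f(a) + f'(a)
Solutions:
 f(a) = C1*exp(-a)


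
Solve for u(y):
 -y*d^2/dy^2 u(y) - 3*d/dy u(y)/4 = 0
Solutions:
 u(y) = C1 + C2*y^(1/4)


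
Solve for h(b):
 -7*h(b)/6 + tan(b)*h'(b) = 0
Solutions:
 h(b) = C1*sin(b)^(7/6)


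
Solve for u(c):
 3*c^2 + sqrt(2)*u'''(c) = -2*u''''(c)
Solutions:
 u(c) = C1 + C2*c + C3*c^2 + C4*exp(-sqrt(2)*c/2) - sqrt(2)*c^5/40 + c^4/4 - sqrt(2)*c^3


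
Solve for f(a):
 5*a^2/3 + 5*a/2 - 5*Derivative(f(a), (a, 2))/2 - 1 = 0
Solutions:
 f(a) = C1 + C2*a + a^4/18 + a^3/6 - a^2/5


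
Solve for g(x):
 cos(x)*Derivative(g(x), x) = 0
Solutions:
 g(x) = C1


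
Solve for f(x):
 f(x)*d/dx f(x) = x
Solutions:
 f(x) = -sqrt(C1 + x^2)
 f(x) = sqrt(C1 + x^2)


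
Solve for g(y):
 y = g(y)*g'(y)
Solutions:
 g(y) = -sqrt(C1 + y^2)
 g(y) = sqrt(C1 + y^2)


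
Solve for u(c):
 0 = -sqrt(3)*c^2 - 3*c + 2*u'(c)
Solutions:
 u(c) = C1 + sqrt(3)*c^3/6 + 3*c^2/4


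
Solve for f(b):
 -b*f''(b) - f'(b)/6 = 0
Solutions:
 f(b) = C1 + C2*b^(5/6)


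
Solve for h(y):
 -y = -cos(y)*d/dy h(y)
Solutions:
 h(y) = C1 + Integral(y/cos(y), y)


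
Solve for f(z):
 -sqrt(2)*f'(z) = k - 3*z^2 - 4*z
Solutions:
 f(z) = C1 - sqrt(2)*k*z/2 + sqrt(2)*z^3/2 + sqrt(2)*z^2


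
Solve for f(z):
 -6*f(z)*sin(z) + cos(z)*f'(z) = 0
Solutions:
 f(z) = C1/cos(z)^6


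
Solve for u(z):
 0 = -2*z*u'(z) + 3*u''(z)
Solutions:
 u(z) = C1 + C2*erfi(sqrt(3)*z/3)


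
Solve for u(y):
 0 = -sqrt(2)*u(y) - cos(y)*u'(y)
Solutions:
 u(y) = C1*(sin(y) - 1)^(sqrt(2)/2)/(sin(y) + 1)^(sqrt(2)/2)


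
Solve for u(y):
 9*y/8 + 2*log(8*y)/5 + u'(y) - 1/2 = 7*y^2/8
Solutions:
 u(y) = C1 + 7*y^3/24 - 9*y^2/16 - 2*y*log(y)/5 - 6*y*log(2)/5 + 9*y/10


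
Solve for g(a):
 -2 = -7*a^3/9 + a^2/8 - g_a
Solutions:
 g(a) = C1 - 7*a^4/36 + a^3/24 + 2*a


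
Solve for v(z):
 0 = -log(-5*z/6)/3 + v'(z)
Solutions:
 v(z) = C1 + z*log(-z)/3 + z*(-log(6) - 1 + log(5))/3


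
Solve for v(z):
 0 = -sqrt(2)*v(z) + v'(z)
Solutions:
 v(z) = C1*exp(sqrt(2)*z)


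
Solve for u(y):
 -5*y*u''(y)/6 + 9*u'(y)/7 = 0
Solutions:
 u(y) = C1 + C2*y^(89/35)


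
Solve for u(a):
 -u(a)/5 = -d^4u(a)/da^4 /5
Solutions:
 u(a) = C1*exp(-a) + C2*exp(a) + C3*sin(a) + C4*cos(a)


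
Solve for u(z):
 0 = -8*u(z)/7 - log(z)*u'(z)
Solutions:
 u(z) = C1*exp(-8*li(z)/7)


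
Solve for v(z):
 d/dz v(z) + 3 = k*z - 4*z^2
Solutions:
 v(z) = C1 + k*z^2/2 - 4*z^3/3 - 3*z


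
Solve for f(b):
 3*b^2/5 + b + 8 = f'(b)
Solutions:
 f(b) = C1 + b^3/5 + b^2/2 + 8*b


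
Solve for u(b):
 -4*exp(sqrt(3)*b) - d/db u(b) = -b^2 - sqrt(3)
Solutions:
 u(b) = C1 + b^3/3 + sqrt(3)*b - 4*sqrt(3)*exp(sqrt(3)*b)/3


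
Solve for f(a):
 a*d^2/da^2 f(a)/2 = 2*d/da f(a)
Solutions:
 f(a) = C1 + C2*a^5


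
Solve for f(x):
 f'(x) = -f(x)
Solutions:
 f(x) = C1*exp(-x)


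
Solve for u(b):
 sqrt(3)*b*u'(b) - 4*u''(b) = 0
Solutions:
 u(b) = C1 + C2*erfi(sqrt(2)*3^(1/4)*b/4)


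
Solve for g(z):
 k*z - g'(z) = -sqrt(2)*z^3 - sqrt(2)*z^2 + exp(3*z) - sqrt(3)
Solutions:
 g(z) = C1 + k*z^2/2 + sqrt(2)*z^4/4 + sqrt(2)*z^3/3 + sqrt(3)*z - exp(3*z)/3


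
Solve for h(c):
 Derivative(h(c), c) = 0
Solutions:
 h(c) = C1


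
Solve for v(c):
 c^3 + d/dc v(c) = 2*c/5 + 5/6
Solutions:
 v(c) = C1 - c^4/4 + c^2/5 + 5*c/6


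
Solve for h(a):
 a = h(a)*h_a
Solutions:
 h(a) = -sqrt(C1 + a^2)
 h(a) = sqrt(C1 + a^2)


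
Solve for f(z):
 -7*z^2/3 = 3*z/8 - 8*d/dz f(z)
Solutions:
 f(z) = C1 + 7*z^3/72 + 3*z^2/128


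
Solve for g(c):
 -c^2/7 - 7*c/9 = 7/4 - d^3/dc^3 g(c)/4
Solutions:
 g(c) = C1 + C2*c + C3*c^2 + c^5/105 + 7*c^4/54 + 7*c^3/6
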